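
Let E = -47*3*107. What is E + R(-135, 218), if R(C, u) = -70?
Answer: -15157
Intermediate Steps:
E = -15087 (E = -141*107 = -15087)
E + R(-135, 218) = -15087 - 70 = -15157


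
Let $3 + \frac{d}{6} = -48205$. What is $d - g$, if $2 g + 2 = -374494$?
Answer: $-102000$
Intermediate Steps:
$g = -187248$ ($g = -1 + \frac{1}{2} \left(-374494\right) = -1 - 187247 = -187248$)
$d = -289248$ ($d = -18 + 6 \left(-48205\right) = -18 - 289230 = -289248$)
$d - g = -289248 - -187248 = -289248 + 187248 = -102000$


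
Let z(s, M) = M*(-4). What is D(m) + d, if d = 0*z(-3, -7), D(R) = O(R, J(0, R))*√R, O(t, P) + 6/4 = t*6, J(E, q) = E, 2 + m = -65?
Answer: -807*I*√67/2 ≈ -3302.8*I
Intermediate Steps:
m = -67 (m = -2 - 65 = -67)
O(t, P) = -3/2 + 6*t (O(t, P) = -3/2 + t*6 = -3/2 + 6*t)
z(s, M) = -4*M
D(R) = √R*(-3/2 + 6*R) (D(R) = (-3/2 + 6*R)*√R = √R*(-3/2 + 6*R))
d = 0 (d = 0*(-4*(-7)) = 0*28 = 0)
D(m) + d = √(-67)*(-3/2 + 6*(-67)) + 0 = (I*√67)*(-3/2 - 402) + 0 = (I*√67)*(-807/2) + 0 = -807*I*√67/2 + 0 = -807*I*√67/2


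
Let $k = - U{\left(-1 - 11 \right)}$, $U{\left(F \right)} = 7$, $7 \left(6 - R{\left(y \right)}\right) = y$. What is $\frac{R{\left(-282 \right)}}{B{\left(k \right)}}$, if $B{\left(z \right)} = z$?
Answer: $- \frac{324}{49} \approx -6.6122$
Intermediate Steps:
$R{\left(y \right)} = 6 - \frac{y}{7}$
$k = -7$ ($k = \left(-1\right) 7 = -7$)
$\frac{R{\left(-282 \right)}}{B{\left(k \right)}} = \frac{6 - - \frac{282}{7}}{-7} = \left(6 + \frac{282}{7}\right) \left(- \frac{1}{7}\right) = \frac{324}{7} \left(- \frac{1}{7}\right) = - \frac{324}{49}$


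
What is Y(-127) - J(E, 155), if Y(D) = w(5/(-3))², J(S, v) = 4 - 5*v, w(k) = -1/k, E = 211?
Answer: 19284/25 ≈ 771.36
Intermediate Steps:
Y(D) = 9/25 (Y(D) = (-1/(5/(-3)))² = (-1/(5*(-⅓)))² = (-1/(-5/3))² = (-1*(-⅗))² = (⅗)² = 9/25)
Y(-127) - J(E, 155) = 9/25 - (4 - 5*155) = 9/25 - (4 - 775) = 9/25 - 1*(-771) = 9/25 + 771 = 19284/25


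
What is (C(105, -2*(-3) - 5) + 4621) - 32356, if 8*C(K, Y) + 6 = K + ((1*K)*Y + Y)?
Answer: -221675/8 ≈ -27709.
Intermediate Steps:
C(K, Y) = -¾ + K/8 + Y/8 + K*Y/8 (C(K, Y) = -¾ + (K + ((1*K)*Y + Y))/8 = -¾ + (K + (K*Y + Y))/8 = -¾ + (K + (Y + K*Y))/8 = -¾ + (K + Y + K*Y)/8 = -¾ + (K/8 + Y/8 + K*Y/8) = -¾ + K/8 + Y/8 + K*Y/8)
(C(105, -2*(-3) - 5) + 4621) - 32356 = ((-¾ + (⅛)*105 + (-2*(-3) - 5)/8 + (⅛)*105*(-2*(-3) - 5)) + 4621) - 32356 = ((-¾ + 105/8 + (6 - 5)/8 + (⅛)*105*(6 - 5)) + 4621) - 32356 = ((-¾ + 105/8 + (⅛)*1 + (⅛)*105*1) + 4621) - 32356 = ((-¾ + 105/8 + ⅛ + 105/8) + 4621) - 32356 = (205/8 + 4621) - 32356 = 37173/8 - 32356 = -221675/8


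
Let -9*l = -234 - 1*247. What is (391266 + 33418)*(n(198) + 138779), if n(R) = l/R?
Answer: 52513165901378/891 ≈ 5.8937e+10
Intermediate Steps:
l = 481/9 (l = -(-234 - 1*247)/9 = -(-234 - 247)/9 = -⅑*(-481) = 481/9 ≈ 53.444)
n(R) = 481/(9*R)
(391266 + 33418)*(n(198) + 138779) = (391266 + 33418)*((481/9)/198 + 138779) = 424684*((481/9)*(1/198) + 138779) = 424684*(481/1782 + 138779) = 424684*(247304659/1782) = 52513165901378/891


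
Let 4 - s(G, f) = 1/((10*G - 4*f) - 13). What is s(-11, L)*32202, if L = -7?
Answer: 12268962/95 ≈ 1.2915e+5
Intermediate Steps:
s(G, f) = 4 - 1/(-13 - 4*f + 10*G) (s(G, f) = 4 - 1/((10*G - 4*f) - 13) = 4 - 1/((-4*f + 10*G) - 13) = 4 - 1/(-13 - 4*f + 10*G))
s(-11, L)*32202 = ((53 - 40*(-11) + 16*(-7))/(13 - 10*(-11) + 4*(-7)))*32202 = ((53 + 440 - 112)/(13 + 110 - 28))*32202 = (381/95)*32202 = 12268962/95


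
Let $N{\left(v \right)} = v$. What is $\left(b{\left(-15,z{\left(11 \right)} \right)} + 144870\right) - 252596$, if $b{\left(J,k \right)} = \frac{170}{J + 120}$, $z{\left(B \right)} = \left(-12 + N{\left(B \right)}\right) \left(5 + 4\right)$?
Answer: $- \frac{2262212}{21} \approx -1.0772 \cdot 10^{5}$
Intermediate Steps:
$z{\left(B \right)} = -108 + 9 B$ ($z{\left(B \right)} = \left(-12 + B\right) \left(5 + 4\right) = \left(-12 + B\right) 9 = -108 + 9 B$)
$b{\left(J,k \right)} = \frac{170}{120 + J}$
$\left(b{\left(-15,z{\left(11 \right)} \right)} + 144870\right) - 252596 = \left(\frac{170}{120 - 15} + 144870\right) - 252596 = \left(\frac{170}{105} + 144870\right) - 252596 = \left(170 \cdot \frac{1}{105} + 144870\right) - 252596 = \left(\frac{34}{21} + 144870\right) - 252596 = \frac{3042304}{21} - 252596 = - \frac{2262212}{21}$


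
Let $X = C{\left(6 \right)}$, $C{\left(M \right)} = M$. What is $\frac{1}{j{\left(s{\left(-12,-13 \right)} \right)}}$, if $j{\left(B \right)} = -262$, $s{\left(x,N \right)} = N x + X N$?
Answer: $- \frac{1}{262} \approx -0.0038168$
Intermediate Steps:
$X = 6$
$s{\left(x,N \right)} = 6 N + N x$ ($s{\left(x,N \right)} = N x + 6 N = 6 N + N x$)
$\frac{1}{j{\left(s{\left(-12,-13 \right)} \right)}} = \frac{1}{-262} = - \frac{1}{262}$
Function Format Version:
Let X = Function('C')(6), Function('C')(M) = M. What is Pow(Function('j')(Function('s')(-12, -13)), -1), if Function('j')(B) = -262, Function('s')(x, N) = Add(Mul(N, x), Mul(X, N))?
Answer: Rational(-1, 262) ≈ -0.0038168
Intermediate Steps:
X = 6
Function('s')(x, N) = Add(Mul(6, N), Mul(N, x)) (Function('s')(x, N) = Add(Mul(N, x), Mul(6, N)) = Add(Mul(6, N), Mul(N, x)))
Pow(Function('j')(Function('s')(-12, -13)), -1) = Pow(-262, -1) = Rational(-1, 262)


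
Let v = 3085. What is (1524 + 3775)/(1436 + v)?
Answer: 5299/4521 ≈ 1.1721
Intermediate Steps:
(1524 + 3775)/(1436 + v) = (1524 + 3775)/(1436 + 3085) = 5299/4521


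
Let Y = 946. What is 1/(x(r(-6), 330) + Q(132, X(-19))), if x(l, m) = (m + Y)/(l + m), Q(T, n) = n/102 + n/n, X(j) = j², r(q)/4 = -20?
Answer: 12750/122951 ≈ 0.10370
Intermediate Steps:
r(q) = -80 (r(q) = 4*(-20) = -80)
Q(T, n) = 1 + n/102 (Q(T, n) = n*(1/102) + 1 = n/102 + 1 = 1 + n/102)
x(l, m) = (946 + m)/(l + m) (x(l, m) = (m + 946)/(l + m) = (946 + m)/(l + m))
1/(x(r(-6), 330) + Q(132, X(-19))) = 1/((946 + 330)/(-80 + 330) + (1 + (1/102)*(-19)²)) = 1/(1276/250 + (1 + (1/102)*361)) = 1/((1/250)*1276 + (1 + 361/102)) = 1/(638/125 + 463/102) = 1/(122951/12750) = 12750/122951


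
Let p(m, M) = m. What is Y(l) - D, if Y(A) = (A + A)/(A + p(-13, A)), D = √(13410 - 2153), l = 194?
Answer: 388/181 - √11257 ≈ -103.96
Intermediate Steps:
D = √11257 ≈ 106.10
Y(A) = 2*A/(-13 + A) (Y(A) = (A + A)/(A - 13) = (2*A)/(-13 + A) = 2*A/(-13 + A))
Y(l) - D = 2*194/(-13 + 194) - √11257 = 2*194/181 - √11257 = 2*194*(1/181) - √11257 = 388/181 - √11257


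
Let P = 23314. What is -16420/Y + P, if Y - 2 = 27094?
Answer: 157924931/6774 ≈ 23313.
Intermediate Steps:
Y = 27096 (Y = 2 + 27094 = 27096)
-16420/Y + P = -16420/27096 + 23314 = -16420*1/27096 + 23314 = -4105/6774 + 23314 = 157924931/6774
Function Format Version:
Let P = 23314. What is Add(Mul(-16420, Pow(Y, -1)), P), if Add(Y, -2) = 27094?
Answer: Rational(157924931, 6774) ≈ 23313.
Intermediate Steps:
Y = 27096 (Y = Add(2, 27094) = 27096)
Add(Mul(-16420, Pow(Y, -1)), P) = Add(Mul(-16420, Pow(27096, -1)), 23314) = Add(Mul(-16420, Rational(1, 27096)), 23314) = Add(Rational(-4105, 6774), 23314) = Rational(157924931, 6774)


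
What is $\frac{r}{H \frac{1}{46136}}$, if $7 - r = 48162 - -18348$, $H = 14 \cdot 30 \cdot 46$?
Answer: $- \frac{383522801}{2415} \approx -1.5881 \cdot 10^{5}$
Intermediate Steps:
$H = 19320$ ($H = 420 \cdot 46 = 19320$)
$r = -66503$ ($r = 7 - \left(48162 - -18348\right) = 7 - \left(48162 + 18348\right) = 7 - 66510 = -66503$)
$\frac{r}{H \frac{1}{46136}} = - \frac{66503}{19320 \cdot \frac{1}{46136}} = - \frac{66503}{\frac{2415}{5767}} = \left(-66503\right) \frac{5767}{2415} = - \frac{383522801}{2415}$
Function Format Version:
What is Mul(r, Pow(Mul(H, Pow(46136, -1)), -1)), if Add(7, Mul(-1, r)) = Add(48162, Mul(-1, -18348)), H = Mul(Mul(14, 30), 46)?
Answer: Rational(-383522801, 2415) ≈ -1.5881e+5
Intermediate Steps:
H = 19320 (H = Mul(420, 46) = 19320)
r = -66503 (r = Add(7, Mul(-1, Add(48162, Mul(-1, -18348)))) = Add(7, Mul(-1, Add(48162, 18348))) = Add(7, Mul(-1, 66510)) = Add(7, -66510) = -66503)
Mul(r, Pow(Mul(H, Pow(46136, -1)), -1)) = Mul(-66503, Pow(Mul(19320, Pow(46136, -1)), -1)) = Mul(-66503, Pow(Mul(19320, Rational(1, 46136)), -1)) = Mul(-66503, Pow(Rational(2415, 5767), -1)) = Mul(-66503, Rational(5767, 2415)) = Rational(-383522801, 2415)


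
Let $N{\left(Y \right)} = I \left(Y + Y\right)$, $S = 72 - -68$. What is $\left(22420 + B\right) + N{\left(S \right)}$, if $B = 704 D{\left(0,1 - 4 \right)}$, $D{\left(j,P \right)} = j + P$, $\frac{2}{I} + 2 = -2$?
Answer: $20168$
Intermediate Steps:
$S = 140$ ($S = 72 + 68 = 140$)
$I = - \frac{1}{2}$ ($I = \frac{2}{-2 - 2} = \frac{2}{-4} = 2 \left(- \frac{1}{4}\right) = - \frac{1}{2} \approx -0.5$)
$N{\left(Y \right)} = - Y$ ($N{\left(Y \right)} = - \frac{Y + Y}{2} = - \frac{2 Y}{2} = - Y$)
$D{\left(j,P \right)} = P + j$
$B = -2112$ ($B = 704 \left(\left(1 - 4\right) + 0\right) = 704 \left(-3 + 0\right) = 704 \left(-3\right) = -2112$)
$\left(22420 + B\right) + N{\left(S \right)} = \left(22420 - 2112\right) - 140 = 20308 - 140 = 20168$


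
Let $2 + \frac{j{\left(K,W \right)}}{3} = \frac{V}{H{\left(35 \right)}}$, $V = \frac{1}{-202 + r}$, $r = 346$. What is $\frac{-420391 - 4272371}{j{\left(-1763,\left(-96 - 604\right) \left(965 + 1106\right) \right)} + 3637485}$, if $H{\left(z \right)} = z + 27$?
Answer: $- \frac{13965659712}{10825137505} \approx -1.2901$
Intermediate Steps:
$H{\left(z \right)} = 27 + z$
$V = \frac{1}{144}$ ($V = \frac{1}{-202 + 346} = \frac{1}{144} \approx 0.0069444$)
$j{\left(K,W \right)} = - \frac{17855}{2976}$ ($j{\left(K,W \right)} = -6 + 3 \frac{1}{144 \left(27 + 35\right)} = -6 + 3 \frac{1}{144 \cdot 62} = -6 + 3 \cdot \frac{1}{144} \cdot \frac{1}{62} = -6 + 3 \cdot \frac{1}{8928} = -6 + \frac{1}{2976} = - \frac{17855}{2976}$)
$\frac{-420391 - 4272371}{j{\left(-1763,\left(-96 - 604\right) \left(965 + 1106\right) \right)} + 3637485} = \frac{-420391 - 4272371}{- \frac{17855}{2976} + 3637485} = - \frac{4692762}{\frac{10825137505}{2976}} = \left(-4692762\right) \frac{2976}{10825137505} = - \frac{13965659712}{10825137505}$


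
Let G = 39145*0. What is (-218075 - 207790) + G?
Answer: -425865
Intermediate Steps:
G = 0
(-218075 - 207790) + G = (-218075 - 207790) + 0 = -425865 + 0 = -425865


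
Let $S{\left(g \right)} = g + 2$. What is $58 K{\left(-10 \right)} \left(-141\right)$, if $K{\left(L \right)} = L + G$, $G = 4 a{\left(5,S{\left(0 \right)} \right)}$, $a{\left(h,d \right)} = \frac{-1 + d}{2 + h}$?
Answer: $\frac{539748}{7} \approx 77107.0$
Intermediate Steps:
$S{\left(g \right)} = 2 + g$
$a{\left(h,d \right)} = \frac{-1 + d}{2 + h}$
$G = \frac{4}{7}$ ($G = 4 \frac{-1 + \left(2 + 0\right)}{2 + 5} = 4 \frac{-1 + 2}{7} = 4 \cdot \frac{1}{7} \cdot 1 = 4 \cdot \frac{1}{7} = \frac{4}{7} \approx 0.57143$)
$K{\left(L \right)} = \frac{4}{7} + L$ ($K{\left(L \right)} = L + \frac{4}{7} = \frac{4}{7} + L$)
$58 K{\left(-10 \right)} \left(-141\right) = 58 \left(\frac{4}{7} - 10\right) \left(-141\right) = 58 \left(- \frac{66}{7}\right) \left(-141\right) = \left(- \frac{3828}{7}\right) \left(-141\right) = \frac{539748}{7}$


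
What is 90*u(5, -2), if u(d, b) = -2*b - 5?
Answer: -90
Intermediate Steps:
u(d, b) = -5 - 2*b
90*u(5, -2) = 90*(-5 - 2*(-2)) = 90*(-5 + 4) = 90*(-1) = -90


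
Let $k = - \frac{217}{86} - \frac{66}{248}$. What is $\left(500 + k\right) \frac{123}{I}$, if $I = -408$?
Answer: $- \frac{108696207}{725152} \approx -149.89$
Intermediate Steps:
$k = - \frac{14873}{5332}$ ($k = \left(-217\right) \frac{1}{86} - \frac{33}{124} = - \frac{217}{86} - \frac{33}{124} = - \frac{14873}{5332} \approx -2.7894$)
$\left(500 + k\right) \frac{123}{I} = \left(500 - \frac{14873}{5332}\right) \frac{123}{-408} = \frac{2651127 \cdot 123 \left(- \frac{1}{408}\right)}{5332} = \frac{2651127}{5332} \left(- \frac{41}{136}\right) = - \frac{108696207}{725152}$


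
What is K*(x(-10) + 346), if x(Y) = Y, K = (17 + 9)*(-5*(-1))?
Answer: 43680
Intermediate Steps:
K = 130 (K = 26*5 = 130)
K*(x(-10) + 346) = 130*(-10 + 346) = 130*336 = 43680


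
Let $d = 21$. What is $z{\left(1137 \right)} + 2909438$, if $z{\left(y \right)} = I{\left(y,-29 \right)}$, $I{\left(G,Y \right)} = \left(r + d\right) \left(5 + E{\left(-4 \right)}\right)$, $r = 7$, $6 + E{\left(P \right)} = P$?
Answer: $2909298$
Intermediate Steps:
$E{\left(P \right)} = -6 + P$
$I{\left(G,Y \right)} = -140$ ($I{\left(G,Y \right)} = \left(7 + 21\right) \left(5 - 10\right) = 28 \left(5 - 10\right) = 28 \left(-5\right) = -140$)
$z{\left(y \right)} = -140$
$z{\left(1137 \right)} + 2909438 = -140 + 2909438 = 2909298$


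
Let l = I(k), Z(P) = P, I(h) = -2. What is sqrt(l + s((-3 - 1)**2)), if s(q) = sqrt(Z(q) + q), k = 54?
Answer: sqrt(-2 + 4*sqrt(2)) ≈ 1.9123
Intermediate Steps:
l = -2
s(q) = sqrt(2)*sqrt(q) (s(q) = sqrt(q + q) = sqrt(2*q) = sqrt(2)*sqrt(q))
sqrt(l + s((-3 - 1)**2)) = sqrt(-2 + sqrt(2)*sqrt((-3 - 1)**2)) = sqrt(-2 + sqrt(2)*sqrt((-4)**2)) = sqrt(-2 + sqrt(2)*sqrt(16)) = sqrt(-2 + sqrt(2)*4) = sqrt(-2 + 4*sqrt(2))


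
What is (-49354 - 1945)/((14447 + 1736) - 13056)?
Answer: -51299/3127 ≈ -16.405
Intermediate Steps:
(-49354 - 1945)/((14447 + 1736) - 13056) = -51299/(16183 - 13056) = -51299/3127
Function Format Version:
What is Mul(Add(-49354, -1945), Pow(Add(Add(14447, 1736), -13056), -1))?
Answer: Rational(-51299, 3127) ≈ -16.405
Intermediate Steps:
Mul(Add(-49354, -1945), Pow(Add(Add(14447, 1736), -13056), -1)) = Mul(-51299, Pow(Add(16183, -13056), -1)) = Mul(-51299, Pow(3127, -1)) = Mul(-51299, Rational(1, 3127)) = Rational(-51299, 3127)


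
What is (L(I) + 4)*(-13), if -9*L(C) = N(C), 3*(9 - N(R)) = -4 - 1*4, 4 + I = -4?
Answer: -949/27 ≈ -35.148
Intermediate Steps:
I = -8 (I = -4 - 4 = -8)
N(R) = 35/3 (N(R) = 9 - (-4 - 1*4)/3 = 9 - (-4 - 4)/3 = 9 - ⅓*(-8) = 9 + 8/3 = 35/3)
L(C) = -35/27 (L(C) = -⅑*35/3 = -35/27)
(L(I) + 4)*(-13) = (-35/27 + 4)*(-13) = (73/27)*(-13) = -949/27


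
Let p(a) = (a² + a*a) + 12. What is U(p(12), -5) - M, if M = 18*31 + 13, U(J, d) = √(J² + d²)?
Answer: -571 + 5*√3601 ≈ -270.96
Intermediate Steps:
p(a) = 12 + 2*a² (p(a) = (a² + a²) + 12 = 2*a² + 12 = 12 + 2*a²)
M = 571 (M = 558 + 13 = 571)
U(p(12), -5) - M = √((12 + 2*12²)² + (-5)²) - 1*571 = √((12 + 2*144)² + 25) - 571 = √((12 + 288)² + 25) - 571 = √(300² + 25) - 571 = √(90000 + 25) - 571 = √90025 - 571 = 5*√3601 - 571 = -571 + 5*√3601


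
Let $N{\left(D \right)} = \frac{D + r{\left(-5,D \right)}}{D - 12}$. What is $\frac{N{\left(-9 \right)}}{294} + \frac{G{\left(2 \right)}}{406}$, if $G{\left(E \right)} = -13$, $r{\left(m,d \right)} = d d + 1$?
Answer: $- \frac{3925}{89523} \approx -0.043844$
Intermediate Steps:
$r{\left(m,d \right)} = 1 + d^{2}$ ($r{\left(m,d \right)} = d^{2} + 1 = 1 + d^{2}$)
$N{\left(D \right)} = \frac{1 + D + D^{2}}{-12 + D}$ ($N{\left(D \right)} = \frac{D + \left(1 + D^{2}\right)}{D - 12} = \frac{1 + D + D^{2}}{-12 + D}$)
$\frac{N{\left(-9 \right)}}{294} + \frac{G{\left(2 \right)}}{406} = \frac{\frac{1}{-12 - 9} \left(1 - 9 + \left(-9\right)^{2}\right)}{294} - \frac{13}{406} = \frac{1 - 9 + 81}{-21} \cdot \frac{1}{294} - \frac{13}{406} = \left(- \frac{1}{21}\right) 73 \cdot \frac{1}{294} - \frac{13}{406} = \left(- \frac{73}{21}\right) \frac{1}{294} - \frac{13}{406} = - \frac{73}{6174} - \frac{13}{406} = - \frac{3925}{89523}$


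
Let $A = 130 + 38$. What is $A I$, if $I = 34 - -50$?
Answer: $14112$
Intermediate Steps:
$A = 168$
$I = 84$ ($I = 34 + 50 = 84$)
$A I = 168 \cdot 84 = 14112$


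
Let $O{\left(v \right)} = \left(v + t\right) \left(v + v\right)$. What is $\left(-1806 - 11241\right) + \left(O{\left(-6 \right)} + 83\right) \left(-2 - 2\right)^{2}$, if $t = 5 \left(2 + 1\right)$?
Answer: $-13447$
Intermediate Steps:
$t = 15$ ($t = 5 \cdot 3 = 15$)
$O{\left(v \right)} = 2 v \left(15 + v\right)$ ($O{\left(v \right)} = \left(v + 15\right) \left(v + v\right) = \left(15 + v\right) 2 v = 2 v \left(15 + v\right)$)
$\left(-1806 - 11241\right) + \left(O{\left(-6 \right)} + 83\right) \left(-2 - 2\right)^{2} = \left(-1806 - 11241\right) + \left(2 \left(-6\right) \left(15 - 6\right) + 83\right) \left(-2 - 2\right)^{2} = -13047 + \left(2 \left(-6\right) 9 + 83\right) \left(-4\right)^{2} = -13047 + \left(-108 + 83\right) 16 = -13047 - 400 = -13447$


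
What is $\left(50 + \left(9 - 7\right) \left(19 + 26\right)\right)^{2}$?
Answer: $19600$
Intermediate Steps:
$\left(50 + \left(9 - 7\right) \left(19 + 26\right)\right)^{2} = \left(50 + 2 \cdot 45\right)^{2} = \left(50 + 90\right)^{2} = 140^{2} = 19600$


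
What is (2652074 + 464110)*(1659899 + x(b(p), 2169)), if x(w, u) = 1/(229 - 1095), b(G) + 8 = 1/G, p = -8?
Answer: 2239714453887036/433 ≈ 5.1725e+12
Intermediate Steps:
b(G) = -8 + 1/G
x(w, u) = -1/866 (x(w, u) = 1/(-866) = -1/866)
(2652074 + 464110)*(1659899 + x(b(p), 2169)) = (2652074 + 464110)*(1659899 - 1/866) = 3116184*(1437472533/866) = 2239714453887036/433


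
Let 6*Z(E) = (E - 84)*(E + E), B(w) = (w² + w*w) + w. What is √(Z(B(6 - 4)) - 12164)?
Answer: 4*I*√6981/3 ≈ 111.4*I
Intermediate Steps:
B(w) = w + 2*w² (B(w) = (w² + w²) + w = 2*w² + w = w + 2*w²)
Z(E) = E*(-84 + E)/3 (Z(E) = ((E - 84)*(E + E))/6 = ((-84 + E)*(2*E))/6 = (2*E*(-84 + E))/6 = E*(-84 + E)/3)
√(Z(B(6 - 4)) - 12164) = √(((6 - 4)*(1 + 2*(6 - 4)))*(-84 + (6 - 4)*(1 + 2*(6 - 4)))/3 - 12164) = √((2*(1 + 2*2))*(-84 + 2*(1 + 2*2))/3 - 12164) = √((2*(1 + 4))*(-84 + 2*(1 + 4))/3 - 12164) = √((2*5)*(-84 + 2*5)/3 - 12164) = √((⅓)*10*(-84 + 10) - 12164) = √((⅓)*10*(-74) - 12164) = √(-740/3 - 12164) = √(-37232/3) = 4*I*√6981/3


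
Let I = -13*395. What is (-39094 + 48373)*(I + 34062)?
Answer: 268413633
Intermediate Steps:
I = -5135
(-39094 + 48373)*(I + 34062) = (-39094 + 48373)*(-5135 + 34062) = 9279*28927 = 268413633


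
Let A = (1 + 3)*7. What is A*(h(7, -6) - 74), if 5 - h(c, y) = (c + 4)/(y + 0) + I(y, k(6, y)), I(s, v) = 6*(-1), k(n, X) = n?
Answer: -5138/3 ≈ -1712.7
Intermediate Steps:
I(s, v) = -6
A = 28 (A = 4*7 = 28)
h(c, y) = 11 - (4 + c)/y (h(c, y) = 5 - ((c + 4)/(y + 0) - 6) = 5 - ((4 + c)/y - 6) = 5 - (-6 + (4 + c)/y) = 5 + (6 - (4 + c)/y) = 11 - (4 + c)/y)
A*(h(7, -6) - 74) = 28*((-4 - 1*7 + 11*(-6))/(-6) - 74) = 28*(-(-4 - 7 - 66)/6 - 74) = 28*(-⅙*(-77) - 74) = 28*(77/6 - 74) = 28*(-367/6) = -5138/3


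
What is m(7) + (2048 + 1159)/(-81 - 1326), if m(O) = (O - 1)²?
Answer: 15815/469 ≈ 33.721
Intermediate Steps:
m(O) = (-1 + O)²
m(7) + (2048 + 1159)/(-81 - 1326) = (-1 + 7)² + (2048 + 1159)/(-81 - 1326) = 6² + 3207/(-1407) = 36 + 3207*(-1/1407) = 36 - 1069/469 = 15815/469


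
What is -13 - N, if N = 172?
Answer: -185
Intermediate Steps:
-13 - N = -13 - 1*172 = -13 - 172 = -185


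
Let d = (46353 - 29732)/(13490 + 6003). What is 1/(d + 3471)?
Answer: 19493/67676824 ≈ 0.00028803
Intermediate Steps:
d = 16621/19493 ≈ 0.85266
1/(d + 3471) = 1/(16621/19493 + 3471) = 1/(67676824/19493) = 19493/67676824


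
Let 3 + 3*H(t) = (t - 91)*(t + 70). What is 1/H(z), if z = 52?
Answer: -1/1587 ≈ -0.00063012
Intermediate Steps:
H(t) = -1 + (-91 + t)*(70 + t)/3 (H(t) = -1 + ((t - 91)*(t + 70))/3 = -1 + ((-91 + t)*(70 + t))/3 = -1 + (-91 + t)*(70 + t)/3)
1/H(z) = 1/(-6373/3 - 7*52 + (⅓)*52²) = 1/(-6373/3 - 364 + (⅓)*2704) = 1/(-6373/3 - 364 + 2704/3) = 1/(-1587) = -1/1587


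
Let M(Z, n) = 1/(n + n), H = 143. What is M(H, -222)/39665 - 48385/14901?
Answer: -284040276667/87475128420 ≈ -3.2471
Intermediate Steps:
M(Z, n) = 1/(2*n)
M(H, -222)/39665 - 48385/14901 = ((½)/(-222))/39665 - 48385/14901 = ((½)*(-1/222))*(1/39665) - 48385*1/14901 = -1/444*1/39665 - 48385/14901 = -1/17611260 - 48385/14901 = -284040276667/87475128420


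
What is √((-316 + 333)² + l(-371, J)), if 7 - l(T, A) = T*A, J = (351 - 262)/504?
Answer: √52058/12 ≈ 19.014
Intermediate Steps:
J = 89/504 (J = 89*(1/504) = 89/504 ≈ 0.17659)
l(T, A) = 7 - A*T (l(T, A) = 7 - T*A = 7 - A*T)
√((-316 + 333)² + l(-371, J)) = √((-316 + 333)² + (7 - 1*89/504*(-371))) = √(17² + (7 + 4717/72)) = √(289 + 5221/72) = √(26029/72) = √52058/12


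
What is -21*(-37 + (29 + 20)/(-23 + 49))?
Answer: 19173/26 ≈ 737.42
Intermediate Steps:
-21*(-37 + (29 + 20)/(-23 + 49)) = -21*(-37 + 49/26) = -21*(-913/26) = 19173/26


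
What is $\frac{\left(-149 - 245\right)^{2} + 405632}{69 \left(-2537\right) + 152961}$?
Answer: $- \frac{6677}{263} \approx -25.388$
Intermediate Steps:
$\frac{\left(-149 - 245\right)^{2} + 405632}{69 \left(-2537\right) + 152961} = \frac{\left(-394\right)^{2} + 405632}{-175053 + 152961} = \frac{155236 + 405632}{-22092} = 560868 \left(- \frac{1}{22092}\right) = - \frac{6677}{263}$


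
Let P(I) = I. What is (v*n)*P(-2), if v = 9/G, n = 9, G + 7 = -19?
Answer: 81/13 ≈ 6.2308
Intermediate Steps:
G = -26 (G = -7 - 19 = -26)
v = -9/26 (v = 9/(-26) = 9*(-1/26) = -9/26 ≈ -0.34615)
(v*n)*P(-2) = -9/26*9*(-2) = -81/26*(-2) = 81/13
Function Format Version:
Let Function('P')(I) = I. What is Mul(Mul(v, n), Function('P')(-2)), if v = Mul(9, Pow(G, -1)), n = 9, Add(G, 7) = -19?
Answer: Rational(81, 13) ≈ 6.2308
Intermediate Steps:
G = -26 (G = Add(-7, -19) = -26)
v = Rational(-9, 26) (v = Mul(9, Pow(-26, -1)) = Mul(9, Rational(-1, 26)) = Rational(-9, 26) ≈ -0.34615)
Mul(Mul(v, n), Function('P')(-2)) = Mul(Mul(Rational(-9, 26), 9), -2) = Mul(Rational(-81, 26), -2) = Rational(81, 13)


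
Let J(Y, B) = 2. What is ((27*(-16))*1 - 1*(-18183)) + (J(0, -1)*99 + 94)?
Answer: 18043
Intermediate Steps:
((27*(-16))*1 - 1*(-18183)) + (J(0, -1)*99 + 94) = ((27*(-16))*1 - 1*(-18183)) + (2*99 + 94) = (-432*1 + 18183) + (198 + 94) = (-432 + 18183) + 292 = 17751 + 292 = 18043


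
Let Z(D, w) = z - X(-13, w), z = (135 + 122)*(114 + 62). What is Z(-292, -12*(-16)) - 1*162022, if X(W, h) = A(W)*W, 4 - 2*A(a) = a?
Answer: -233359/2 ≈ -1.1668e+5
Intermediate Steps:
A(a) = 2 - a/2
X(W, h) = W*(2 - W/2) (X(W, h) = (2 - W/2)*W = W*(2 - W/2))
z = 45232 (z = 257*176 = 45232)
Z(D, w) = 90685/2 (Z(D, w) = 45232 - (-13)*(4 - 1*(-13))/2 = 45232 - (-13)*(4 + 13)/2 = 45232 - (-13)*17/2 = 45232 - 1*(-221/2) = 45232 + 221/2 = 90685/2)
Z(-292, -12*(-16)) - 1*162022 = 90685/2 - 1*162022 = 90685/2 - 162022 = -233359/2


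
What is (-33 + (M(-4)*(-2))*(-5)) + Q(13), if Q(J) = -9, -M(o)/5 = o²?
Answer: -842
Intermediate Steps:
M(o) = -5*o²
(-33 + (M(-4)*(-2))*(-5)) + Q(13) = (-33 + (-5*(-4)²*(-2))*(-5)) - 9 = (-33 + (-5*16*(-2))*(-5)) - 9 = (-33 - 80*(-2)*(-5)) - 9 = (-33 + 160*(-5)) - 9 = (-33 - 800) - 9 = -833 - 9 = -842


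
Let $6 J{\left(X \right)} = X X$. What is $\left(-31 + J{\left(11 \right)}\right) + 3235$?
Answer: $\frac{19345}{6} \approx 3224.2$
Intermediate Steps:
$J{\left(X \right)} = \frac{X^{2}}{6}$ ($J{\left(X \right)} = \frac{X X}{6} = \frac{X^{2}}{6}$)
$\left(-31 + J{\left(11 \right)}\right) + 3235 = \left(-31 + \frac{11^{2}}{6}\right) + 3235 = \left(-31 + \frac{1}{6} \cdot 121\right) + 3235 = \left(-31 + \frac{121}{6}\right) + 3235 = - \frac{65}{6} + 3235 = \frac{19345}{6}$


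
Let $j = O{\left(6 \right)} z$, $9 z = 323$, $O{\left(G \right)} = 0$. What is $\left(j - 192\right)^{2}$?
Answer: $36864$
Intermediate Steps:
$z = \frac{323}{9}$ ($z = \frac{1}{9} \cdot 323 = \frac{323}{9} \approx 35.889$)
$j = 0$ ($j = 0 \cdot \frac{323}{9} = 0$)
$\left(j - 192\right)^{2} = \left(0 - 192\right)^{2} = \left(-192\right)^{2} = 36864$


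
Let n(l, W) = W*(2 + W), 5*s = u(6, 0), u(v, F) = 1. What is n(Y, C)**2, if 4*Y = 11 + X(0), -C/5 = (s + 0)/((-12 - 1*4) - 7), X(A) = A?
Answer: 2209/279841 ≈ 0.0078938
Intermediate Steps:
s = 1/5 (s = (1/5)*1 = 1/5 ≈ 0.20000)
C = 1/23 (C = -5*(1/5 + 0)/((-12 - 1*4) - 7) = -1/((-12 - 4) - 7) = -1/(-16 - 7) = -1/(-23) = -(-1)/23 = -5*(-1/115) = 1/23 ≈ 0.043478)
Y = 11/4 (Y = (11 + 0)/4 = (1/4)*11 = 11/4 ≈ 2.7500)
n(Y, C)**2 = ((2 + 1/23)/23)**2 = ((1/23)*(47/23))**2 = (47/529)**2 = 2209/279841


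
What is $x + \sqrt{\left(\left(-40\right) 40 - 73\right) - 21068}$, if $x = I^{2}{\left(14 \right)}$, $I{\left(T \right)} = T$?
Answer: $196 + i \sqrt{22741} \approx 196.0 + 150.8 i$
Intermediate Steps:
$x = 196$ ($x = 14^{2} = 196$)
$x + \sqrt{\left(\left(-40\right) 40 - 73\right) - 21068} = 196 + \sqrt{\left(\left(-40\right) 40 - 73\right) - 21068} = 196 + \sqrt{\left(-1600 - 73\right) - 21068} = 196 + \sqrt{-1673 - 21068} = 196 + \sqrt{-22741} = 196 + i \sqrt{22741}$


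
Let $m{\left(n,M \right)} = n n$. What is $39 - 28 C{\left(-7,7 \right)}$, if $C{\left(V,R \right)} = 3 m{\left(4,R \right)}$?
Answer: $-1305$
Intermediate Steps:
$m{\left(n,M \right)} = n^{2}$
$C{\left(V,R \right)} = 48$ ($C{\left(V,R \right)} = 3 \cdot 4^{2} = 3 \cdot 16 = 48$)
$39 - 28 C{\left(-7,7 \right)} = 39 - 1344 = -1305$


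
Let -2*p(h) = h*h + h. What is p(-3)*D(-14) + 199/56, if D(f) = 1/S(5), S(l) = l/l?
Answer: 31/56 ≈ 0.55357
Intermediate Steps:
S(l) = 1
D(f) = 1 (D(f) = 1/1 = 1)
p(h) = -h/2 - h**2/2 (p(h) = -(h*h + h)/2 = -(h**2 + h)/2 = -(h + h**2)/2 = -h/2 - h**2/2)
p(-3)*D(-14) + 199/56 = -1/2*(-3)*(1 - 3)*1 + 199/56 = -1/2*(-3)*(-2)*1 + 199*(1/56) = -3*1 + 199/56 = -3 + 199/56 = 31/56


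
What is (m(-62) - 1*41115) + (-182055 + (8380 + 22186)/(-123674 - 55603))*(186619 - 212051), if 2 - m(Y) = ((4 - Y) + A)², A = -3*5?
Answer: 830049530784254/179277 ≈ 4.6300e+9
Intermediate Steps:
A = -15
m(Y) = 2 - (-11 - Y)² (m(Y) = 2 - ((4 - Y) - 15)² = 2 - (-11 - Y)²)
(m(-62) - 1*41115) + (-182055 + (8380 + 22186)/(-123674 - 55603))*(186619 - 212051) = ((2 - (11 - 62)²) - 1*41115) + (-182055 + (8380 + 22186)/(-123674 - 55603))*(186619 - 212051) = ((2 - 1*(-51)²) - 41115) + (-182055 + 30566/(-179277))*(-25432) = ((2 - 1*2601) - 41115) + (-182055 + 30566*(-1/179277))*(-25432) = ((2 - 2601) - 41115) + (-182055 - 30566/179277)*(-25432) = (-2599 - 41115) - 32638304801/179277*(-25432) = -43714 + 830057367699032/179277 = 830049530784254/179277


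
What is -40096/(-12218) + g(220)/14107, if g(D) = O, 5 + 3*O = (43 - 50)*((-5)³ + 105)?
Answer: 283092041/86179663 ≈ 3.2849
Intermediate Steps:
O = 45 (O = -5/3 + ((43 - 50)*((-5)³ + 105))/3 = -5/3 + (-7*(-125 + 105))/3 = -5/3 + (-7*(-20))/3 = -5/3 + (⅓)*140 = -5/3 + 140/3 = 45)
g(D) = 45
-40096/(-12218) + g(220)/14107 = -40096/(-12218) + 45/14107 = -40096*(-1/12218) + 45*(1/14107) = 20048/6109 + 45/14107 = 283092041/86179663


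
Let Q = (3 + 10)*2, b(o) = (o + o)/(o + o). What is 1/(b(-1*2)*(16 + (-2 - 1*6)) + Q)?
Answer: 1/34 ≈ 0.029412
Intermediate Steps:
b(o) = 1 (b(o) = (2*o)/((2*o)) = (2*o)*(1/(2*o)) = 1)
Q = 26 (Q = 13*2 = 26)
1/(b(-1*2)*(16 + (-2 - 1*6)) + Q) = 1/(1*(16 + (-2 - 1*6)) + 26) = 1/(1*(16 + (-2 - 6)) + 26) = 1/(1*(16 - 8) + 26) = 1/(1*8 + 26) = 1/(8 + 26) = 1/34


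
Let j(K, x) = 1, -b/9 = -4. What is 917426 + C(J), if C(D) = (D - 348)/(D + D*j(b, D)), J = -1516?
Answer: 347704687/379 ≈ 9.1743e+5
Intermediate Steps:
b = 36 (b = -9*(-4) = 36)
C(D) = (-348 + D)/(2*D) (C(D) = (D - 348)/(D + D*1) = (-348 + D)/(D + D) = (-348 + D)/((2*D)) = (-348 + D)*(1/(2*D)) = (-348 + D)/(2*D))
917426 + C(J) = 917426 + (½)*(-348 - 1516)/(-1516) = 917426 + (½)*(-1/1516)*(-1864) = 917426 + 233/379 = 347704687/379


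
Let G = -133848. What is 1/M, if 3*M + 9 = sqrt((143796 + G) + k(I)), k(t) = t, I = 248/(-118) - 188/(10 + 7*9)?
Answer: 116289/42477025 + 6*sqrt(46112779211)/42477025 ≈ 0.033070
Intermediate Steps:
I = -20144/4307 (I = 248*(-1/118) - 188/(10 + 63) = -124/59 - 188/73 = -20144/4307 ≈ -4.6770)
M = -3 + 2*sqrt(46112779211)/12921 (M = -3 + sqrt((143796 - 133848) - 20144/4307)/3 = -3 + sqrt(9948 - 20144/4307)/3 = -3 + sqrt(42825892/4307)/3 = -3 + (2*sqrt(46112779211)/4307)/3 = -3 + 2*sqrt(46112779211)/12921 ≈ 30.239)
1/M = 1/(-3 + 2*sqrt(46112779211)/12921)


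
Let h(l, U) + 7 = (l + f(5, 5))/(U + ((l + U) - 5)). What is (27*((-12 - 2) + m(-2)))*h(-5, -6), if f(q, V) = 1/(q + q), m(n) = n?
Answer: 161028/55 ≈ 2927.8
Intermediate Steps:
f(q, V) = 1/(2*q)
h(l, U) = -7 + (⅒ + l)/(-5 + l + 2*U) (h(l, U) = -7 + (l + (½)/5)/(U + ((l + U) - 5)) = -7 + (l + (½)*(⅕))/(U + ((U + l) - 5)) = -7 + (l + ⅒)/(U + (-5 + U + l)) = -7 + (⅒ + l)/(-5 + l + 2*U))
(27*((-12 - 2) + m(-2)))*h(-5, -6) = (27*((-12 - 2) - 2))*((351 - 140*(-6) - 60*(-5))/(10*(-5 - 5 + 2*(-6)))) = (27*(-14 - 2))*((351 + 840 + 300)/(10*(-5 - 5 - 12))) = (27*(-16))*((⅒)*1491/(-22)) = -216*(-1)*1491/(5*22) = -432*(-1491/220) = 161028/55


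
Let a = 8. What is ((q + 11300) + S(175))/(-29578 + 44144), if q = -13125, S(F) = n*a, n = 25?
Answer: -1625/14566 ≈ -0.11156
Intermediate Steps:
S(F) = 200 (S(F) = 25*8 = 200)
((q + 11300) + S(175))/(-29578 + 44144) = ((-13125 + 11300) + 200)/(-29578 + 44144) = (-1825 + 200)/14566 = -1625*1/14566 = -1625/14566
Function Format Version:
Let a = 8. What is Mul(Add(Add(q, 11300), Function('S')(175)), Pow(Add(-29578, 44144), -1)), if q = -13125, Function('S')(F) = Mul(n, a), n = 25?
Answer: Rational(-1625, 14566) ≈ -0.11156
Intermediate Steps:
Function('S')(F) = 200 (Function('S')(F) = Mul(25, 8) = 200)
Mul(Add(Add(q, 11300), Function('S')(175)), Pow(Add(-29578, 44144), -1)) = Mul(Add(Add(-13125, 11300), 200), Pow(Add(-29578, 44144), -1)) = Mul(Add(-1825, 200), Pow(14566, -1)) = Mul(-1625, Rational(1, 14566)) = Rational(-1625, 14566)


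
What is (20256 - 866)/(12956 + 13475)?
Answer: 19390/26431 ≈ 0.73361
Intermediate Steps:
(20256 - 866)/(12956 + 13475) = 19390/26431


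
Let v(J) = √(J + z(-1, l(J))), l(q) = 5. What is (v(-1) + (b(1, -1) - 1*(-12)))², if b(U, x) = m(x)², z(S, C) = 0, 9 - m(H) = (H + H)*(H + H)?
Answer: (37 + I)² ≈ 1368.0 + 74.0*I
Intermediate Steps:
m(H) = 9 - 4*H² (m(H) = 9 - (H + H)*(H + H) = 9 - 2*H*2*H = 9 - 4*H²)
b(U, x) = (9 - 4*x²)²
v(J) = √J (v(J) = √(J + 0) = √J)
(v(-1) + (b(1, -1) - 1*(-12)))² = (√(-1) + ((-9 + 4*(-1)²)² - 1*(-12)))² = (I + ((-9 + 4*1)² + 12))² = (I + ((-9 + 4)² + 12))² = (I + ((-5)² + 12))² = (I + (25 + 12))² = (I + 37)² = (37 + I)²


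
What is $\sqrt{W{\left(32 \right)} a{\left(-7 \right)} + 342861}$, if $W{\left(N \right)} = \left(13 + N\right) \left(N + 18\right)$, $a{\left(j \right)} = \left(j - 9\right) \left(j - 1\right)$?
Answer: $\sqrt{630861} \approx 794.27$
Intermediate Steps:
$a{\left(j \right)} = \left(-1 + j\right) \left(-9 + j\right)$ ($a{\left(j \right)} = \left(-9 + j\right) \left(-1 + j\right) = \left(-1 + j\right) \left(-9 + j\right)$)
$W{\left(N \right)} = \left(13 + N\right) \left(18 + N\right)$
$\sqrt{W{\left(32 \right)} a{\left(-7 \right)} + 342861} = \sqrt{\left(234 + 32^{2} + 31 \cdot 32\right) \left(9 + \left(-7\right)^{2} - -70\right) + 342861} = \sqrt{\left(234 + 1024 + 992\right) \left(9 + 49 + 70\right) + 342861} = \sqrt{2250 \cdot 128 + 342861} = \sqrt{288000 + 342861} = \sqrt{630861}$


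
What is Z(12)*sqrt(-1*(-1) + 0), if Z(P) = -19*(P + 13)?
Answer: -475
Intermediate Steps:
Z(P) = -247 - 19*P (Z(P) = -19*(13 + P) = -247 - 19*P)
Z(12)*sqrt(-1*(-1) + 0) = (-247 - 19*12)*sqrt(-1*(-1) + 0) = (-247 - 228)*sqrt(1 + 0) = -475*sqrt(1) = -475*1 = -475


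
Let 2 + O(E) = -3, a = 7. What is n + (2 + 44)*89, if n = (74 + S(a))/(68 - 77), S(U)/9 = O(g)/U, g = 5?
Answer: 257449/63 ≈ 4086.5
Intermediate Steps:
O(E) = -5 (O(E) = -2 - 3 = -5)
S(U) = -45/U (S(U) = 9*(-5/U) = -45/U)
n = -473/63 (n = (74 - 45/7)/(68 - 77) = (74 - 45*⅐)/(-9) = (74 - 45/7)*(-⅑) = (473/7)*(-⅑) = -473/63 ≈ -7.5079)
n + (2 + 44)*89 = -473/63 + (2 + 44)*89 = -473/63 + 46*89 = -473/63 + 4094 = 257449/63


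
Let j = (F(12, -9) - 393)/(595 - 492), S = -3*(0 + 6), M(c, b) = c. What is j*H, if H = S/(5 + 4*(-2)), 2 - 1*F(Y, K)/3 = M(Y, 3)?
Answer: -2538/103 ≈ -24.641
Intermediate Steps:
F(Y, K) = 6 - 3*Y
S = -18 (S = -3*6 = -18)
j = -423/103 (j = ((6 - 3*12) - 393)/(595 - 492) = ((6 - 36) - 393)/103 = (-30 - 393)*(1/103) = -423*1/103 = -423/103 ≈ -4.1068)
H = 6 (H = -18/(5 + 4*(-2)) = -18/(5 - 8) = -18/(-3) = -18*(-⅓) = 6)
j*H = -423/103*6 = -2538/103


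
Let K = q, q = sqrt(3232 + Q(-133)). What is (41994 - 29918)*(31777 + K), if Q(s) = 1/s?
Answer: 383739052 + 12076*sqrt(57170715)/133 ≈ 3.8443e+8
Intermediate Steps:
q = sqrt(57170715)/133 (q = sqrt(3232 + 1/(-133)) = sqrt(3232 - 1/133) = sqrt(429855/133) = sqrt(57170715)/133 ≈ 56.851)
K = sqrt(57170715)/133 ≈ 56.851
(41994 - 29918)*(31777 + K) = (41994 - 29918)*(31777 + sqrt(57170715)/133) = 12076*(31777 + sqrt(57170715)/133) = 383739052 + 12076*sqrt(57170715)/133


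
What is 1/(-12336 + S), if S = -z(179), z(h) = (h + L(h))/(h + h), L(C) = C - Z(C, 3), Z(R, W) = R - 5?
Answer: -179/2208236 ≈ -8.1060e-5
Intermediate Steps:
Z(R, W) = -5 + R
L(C) = 5 (L(C) = C - (-5 + C) = C + (5 - C) = 5)
z(h) = (5 + h)/(2*h) (z(h) = (h + 5)/(h + h) = (5 + h)/((2*h)) = (5 + h)*(1/(2*h)) = (5 + h)/(2*h))
S = -92/179 (S = -(5 + 179)/(2*179) = -184/(2*179) = -1*92/179 = -92/179 ≈ -0.51397)
1/(-12336 + S) = 1/(-12336 - 92/179) = 1/(-2208236/179) = -179/2208236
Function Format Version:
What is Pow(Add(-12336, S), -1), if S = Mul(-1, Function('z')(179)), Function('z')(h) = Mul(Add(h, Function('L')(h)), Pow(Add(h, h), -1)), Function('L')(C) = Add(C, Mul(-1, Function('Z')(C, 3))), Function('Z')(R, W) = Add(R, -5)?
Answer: Rational(-179, 2208236) ≈ -8.1060e-5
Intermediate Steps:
Function('Z')(R, W) = Add(-5, R)
Function('L')(C) = 5 (Function('L')(C) = Add(C, Mul(-1, Add(-5, C))) = Add(C, Add(5, Mul(-1, C))) = 5)
Function('z')(h) = Mul(Rational(1, 2), Pow(h, -1), Add(5, h)) (Function('z')(h) = Mul(Add(h, 5), Pow(Add(h, h), -1)) = Mul(Add(5, h), Pow(Mul(2, h), -1)) = Mul(Add(5, h), Mul(Rational(1, 2), Pow(h, -1))) = Mul(Rational(1, 2), Pow(h, -1), Add(5, h)))
S = Rational(-92, 179) (S = Mul(-1, Mul(Rational(1, 2), Pow(179, -1), Add(5, 179))) = Mul(-1, Mul(Rational(1, 2), Rational(1, 179), 184)) = Mul(-1, Rational(92, 179)) = Rational(-92, 179) ≈ -0.51397)
Pow(Add(-12336, S), -1) = Pow(Add(-12336, Rational(-92, 179)), -1) = Pow(Rational(-2208236, 179), -1) = Rational(-179, 2208236)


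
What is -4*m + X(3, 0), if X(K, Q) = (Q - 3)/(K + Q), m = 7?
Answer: -29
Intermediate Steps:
X(K, Q) = (-3 + Q)/(K + Q)
-4*m + X(3, 0) = -4*7 + (-3 + 0)/(3 + 0) = -28 - 3/3 = -28 + (1/3)*(-3) = -28 - 1 = -29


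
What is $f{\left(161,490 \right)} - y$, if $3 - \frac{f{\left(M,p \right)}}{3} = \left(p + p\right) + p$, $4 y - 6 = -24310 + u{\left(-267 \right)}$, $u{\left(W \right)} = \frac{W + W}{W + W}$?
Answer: $\frac{6699}{4} \approx 1674.8$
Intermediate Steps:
$u{\left(W \right)} = 1$ ($u{\left(W \right)} = \frac{2 W}{2 W} = 2 W \frac{1}{2 W} = 1$)
$y = - \frac{24303}{4}$ ($y = \frac{3}{2} + \frac{-24310 + 1}{4} = \frac{3}{2} + \frac{1}{4} \left(-24309\right) = \frac{3}{2} - \frac{24309}{4} = - \frac{24303}{4} \approx -6075.8$)
$f{\left(M,p \right)} = 9 - 9 p$ ($f{\left(M,p \right)} = 9 - 3 \left(\left(p + p\right) + p\right) = 9 - 3 \left(2 p + p\right) = 9 - 3 \cdot 3 p = 9 - 9 p$)
$f{\left(161,490 \right)} - y = \left(9 - 4410\right) - - \frac{24303}{4} = \left(9 - 4410\right) + \frac{24303}{4} = -4401 + \frac{24303}{4} = \frac{6699}{4}$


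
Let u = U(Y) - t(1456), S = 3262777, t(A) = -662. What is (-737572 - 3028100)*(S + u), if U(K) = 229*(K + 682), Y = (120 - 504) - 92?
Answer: -12466682676936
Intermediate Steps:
Y = -476 (Y = -384 - 92 = -476)
U(K) = 156178 + 229*K (U(K) = 229*(682 + K) = 156178 + 229*K)
u = 47836 (u = (156178 + 229*(-476)) - 1*(-662) = (156178 - 109004) + 662 = 47174 + 662 = 47836)
(-737572 - 3028100)*(S + u) = (-737572 - 3028100)*(3262777 + 47836) = -3765672*3310613 = -12466682676936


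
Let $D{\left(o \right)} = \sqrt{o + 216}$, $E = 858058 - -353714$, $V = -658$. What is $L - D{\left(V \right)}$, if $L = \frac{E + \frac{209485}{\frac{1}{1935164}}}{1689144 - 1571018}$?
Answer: $\frac{202694521156}{59063} - i \sqrt{442} \approx 3.4318 \cdot 10^{6} - 21.024 i$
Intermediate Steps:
$E = 1211772$ ($E = 858058 + 353714 = 1211772$)
$L = \frac{202694521156}{59063}$ ($L = \frac{1211772 + \frac{209485}{\frac{1}{1935164}}}{1689144 - 1571018} = \frac{1211772 + 209485 \frac{1}{\frac{1}{1935164}}}{118126} = \left(1211772 + 209485 \cdot 1935164\right) \frac{1}{118126} = \left(1211772 + 405387830540\right) \frac{1}{118126} = 405389042312 \cdot \frac{1}{118126} = \frac{202694521156}{59063} \approx 3.4318 \cdot 10^{6}$)
$D{\left(o \right)} = \sqrt{216 + o}$
$L - D{\left(V \right)} = \frac{202694521156}{59063} - \sqrt{216 - 658} = \frac{202694521156}{59063} - \sqrt{-442} = \frac{202694521156}{59063} - i \sqrt{442}$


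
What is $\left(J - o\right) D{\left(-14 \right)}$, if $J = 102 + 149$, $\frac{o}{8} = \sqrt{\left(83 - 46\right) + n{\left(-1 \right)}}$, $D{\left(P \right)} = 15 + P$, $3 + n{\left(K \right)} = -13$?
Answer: $251 - 8 \sqrt{21} \approx 214.34$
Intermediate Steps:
$n{\left(K \right)} = -16$ ($n{\left(K \right)} = -3 - 13 = -16$)
$o = 8 \sqrt{21}$ ($o = 8 \sqrt{\left(83 - 46\right) - 16} = 8 \sqrt{37 - 16} = 8 \sqrt{21} \approx 36.661$)
$J = 251$
$\left(J - o\right) D{\left(-14 \right)} = \left(251 - 8 \sqrt{21}\right) \left(15 - 14\right) = \left(251 - 8 \sqrt{21}\right) 1 = 251 - 8 \sqrt{21}$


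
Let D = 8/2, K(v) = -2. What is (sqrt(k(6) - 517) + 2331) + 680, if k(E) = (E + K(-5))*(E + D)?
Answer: 3011 + 3*I*sqrt(53) ≈ 3011.0 + 21.84*I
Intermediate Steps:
D = 4 (D = 8*(1/2) = 4)
k(E) = (-2 + E)*(4 + E) (k(E) = (E - 2)*(E + 4) = (-2 + E)*(4 + E))
(sqrt(k(6) - 517) + 2331) + 680 = (sqrt((-8 + 6**2 + 2*6) - 517) + 2331) + 680 = (sqrt((-8 + 36 + 12) - 517) + 2331) + 680 = (sqrt(40 - 517) + 2331) + 680 = (sqrt(-477) + 2331) + 680 = (3*I*sqrt(53) + 2331) + 680 = (2331 + 3*I*sqrt(53)) + 680 = 3011 + 3*I*sqrt(53)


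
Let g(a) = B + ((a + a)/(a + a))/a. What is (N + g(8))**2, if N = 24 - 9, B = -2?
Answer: 11025/64 ≈ 172.27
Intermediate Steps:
N = 15
g(a) = -2 + 1/a (g(a) = -2 + ((a + a)/(a + a))/a = -2 + ((2*a)/((2*a)))/a = -2 + ((2*a)*(1/(2*a)))/a = -2 + 1/a)
(N + g(8))**2 = (15 + (-2 + 1/8))**2 = (15 - 15/8)**2 = (105/8)**2 = 11025/64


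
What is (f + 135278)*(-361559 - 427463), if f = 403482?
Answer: -425093492720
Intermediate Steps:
(f + 135278)*(-361559 - 427463) = (403482 + 135278)*(-361559 - 427463) = 538760*(-789022) = -425093492720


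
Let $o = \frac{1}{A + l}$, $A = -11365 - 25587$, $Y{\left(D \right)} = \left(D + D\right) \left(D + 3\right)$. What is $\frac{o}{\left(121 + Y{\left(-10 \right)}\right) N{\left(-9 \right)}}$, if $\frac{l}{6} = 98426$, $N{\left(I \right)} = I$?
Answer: $- \frac{1}{1300415796} \approx -7.6898 \cdot 10^{-10}$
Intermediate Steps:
$Y{\left(D \right)} = 2 D \left(3 + D\right)$
$l = 590556$ ($l = 6 \cdot 98426 = 590556$)
$A = -36952$
$o = \frac{1}{553604}$ ($o = \frac{1}{-36952 + 590556} = \frac{1}{553604} \approx 1.8063 \cdot 10^{-6}$)
$\frac{o}{\left(121 + Y{\left(-10 \right)}\right) N{\left(-9 \right)}} = \frac{1}{553604 \left(121 + 2 \left(-10\right) \left(3 - 10\right)\right) \left(-9\right)} = \frac{1}{553604 \left(121 + 2 \left(-10\right) \left(-7\right)\right) \left(-9\right)} = \frac{1}{553604 \left(121 + 140\right) \left(-9\right)} = \frac{1}{553604 \cdot 261 \left(-9\right)} = \frac{1}{553604 \left(-2349\right)} = \frac{1}{553604} \left(- \frac{1}{2349}\right) = - \frac{1}{1300415796}$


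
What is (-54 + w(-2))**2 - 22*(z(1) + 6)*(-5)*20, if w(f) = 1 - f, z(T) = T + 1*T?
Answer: 20201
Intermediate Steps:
z(T) = 2*T (z(T) = T + T = 2*T)
(-54 + w(-2))**2 - 22*(z(1) + 6)*(-5)*20 = (-54 + (1 - 1*(-2)))**2 - 22*(2*1 + 6)*(-5)*20 = (-54 + (1 + 2))**2 - 22*(2 + 6)*(-5)*20 = (-54 + 3)**2 - 176*(-5)*20 = (-51)**2 - 22*(-40)*20 = 2601 + 880*20 = 2601 + 17600 = 20201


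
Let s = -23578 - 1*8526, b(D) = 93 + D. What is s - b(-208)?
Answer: -31989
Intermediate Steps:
s = -32104 (s = -23578 - 8526 = -32104)
s - b(-208) = -32104 - (93 - 208) = -32104 - 1*(-115) = -32104 + 115 = -31989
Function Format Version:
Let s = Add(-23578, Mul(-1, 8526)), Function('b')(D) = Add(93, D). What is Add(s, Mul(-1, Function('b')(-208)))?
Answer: -31989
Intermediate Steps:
s = -32104 (s = Add(-23578, -8526) = -32104)
Add(s, Mul(-1, Function('b')(-208))) = Add(-32104, Mul(-1, Add(93, -208))) = Add(-32104, Mul(-1, -115)) = Add(-32104, 115) = -31989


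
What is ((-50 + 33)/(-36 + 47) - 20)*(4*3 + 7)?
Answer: -4503/11 ≈ -409.36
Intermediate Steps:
((-50 + 33)/(-36 + 47) - 20)*(4*3 + 7) = (-17/11 - 20)*(12 + 7) = (-17*1/11 - 20)*19 = (-17/11 - 20)*19 = -237/11*19 = -4503/11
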